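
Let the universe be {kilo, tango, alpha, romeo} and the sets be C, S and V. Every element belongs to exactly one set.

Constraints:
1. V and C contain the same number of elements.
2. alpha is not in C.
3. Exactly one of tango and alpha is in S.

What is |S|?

2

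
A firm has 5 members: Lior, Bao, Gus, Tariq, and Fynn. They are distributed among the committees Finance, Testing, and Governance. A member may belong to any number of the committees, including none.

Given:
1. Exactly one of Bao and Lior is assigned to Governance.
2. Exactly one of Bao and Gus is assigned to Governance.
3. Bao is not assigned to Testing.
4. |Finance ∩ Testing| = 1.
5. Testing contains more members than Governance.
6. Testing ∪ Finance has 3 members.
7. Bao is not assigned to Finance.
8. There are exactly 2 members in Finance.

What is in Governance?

Governance = {Bao}

From (3): Bao ∉ Testing.
From (7): Bao ∉ Finance.
Suppose Lior ∈ Governance: no assignment then satisfies all the clues, so Lior ∉ Governance.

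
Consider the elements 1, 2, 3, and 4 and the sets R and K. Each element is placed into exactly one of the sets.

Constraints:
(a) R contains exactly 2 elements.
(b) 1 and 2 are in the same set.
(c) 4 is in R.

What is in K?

K = {1, 2}

From (c): 4 ∈ R.
Suppose 1 ∉ K: no assignment then satisfies all the clues, so 1 ∈ K.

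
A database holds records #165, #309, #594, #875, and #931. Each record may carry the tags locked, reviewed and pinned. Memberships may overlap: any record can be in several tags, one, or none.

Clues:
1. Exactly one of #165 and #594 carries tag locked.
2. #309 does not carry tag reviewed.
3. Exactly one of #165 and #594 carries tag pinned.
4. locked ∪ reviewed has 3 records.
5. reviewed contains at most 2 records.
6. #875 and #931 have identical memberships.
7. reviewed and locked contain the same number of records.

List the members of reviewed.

reviewed = {#165, #594}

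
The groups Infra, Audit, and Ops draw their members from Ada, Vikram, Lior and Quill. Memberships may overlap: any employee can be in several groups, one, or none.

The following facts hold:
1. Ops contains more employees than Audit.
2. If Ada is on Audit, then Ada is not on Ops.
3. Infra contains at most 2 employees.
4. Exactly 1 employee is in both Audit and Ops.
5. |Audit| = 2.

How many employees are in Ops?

3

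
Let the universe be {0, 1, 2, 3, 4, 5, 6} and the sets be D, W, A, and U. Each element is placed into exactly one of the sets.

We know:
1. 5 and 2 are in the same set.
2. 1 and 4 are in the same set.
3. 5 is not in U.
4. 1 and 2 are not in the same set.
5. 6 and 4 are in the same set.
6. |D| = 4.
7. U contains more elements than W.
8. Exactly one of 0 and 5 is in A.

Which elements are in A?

A = {2, 5}

From (3): 5 ∉ U.
(1): 2 matches 5: 2 ∉ U.
Suppose 0 ∈ A: no assignment then satisfies all the clues, so 0 ∉ A.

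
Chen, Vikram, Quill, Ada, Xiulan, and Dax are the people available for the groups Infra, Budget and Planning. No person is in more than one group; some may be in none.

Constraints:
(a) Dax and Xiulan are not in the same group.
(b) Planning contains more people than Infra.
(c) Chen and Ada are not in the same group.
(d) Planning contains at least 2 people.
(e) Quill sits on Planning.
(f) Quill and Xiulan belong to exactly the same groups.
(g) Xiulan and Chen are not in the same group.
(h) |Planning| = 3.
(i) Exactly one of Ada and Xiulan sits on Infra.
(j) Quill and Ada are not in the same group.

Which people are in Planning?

From (e): Quill ∈ Planning.
(f): Xiulan matches Quill: Xiulan ∉ Infra.
(f): Xiulan matches Quill: Xiulan ∉ Budget.
(f): Xiulan matches Quill: Xiulan ∈ Planning.
(g): Chen ∉ Planning.
(i) (exactly one): Ada ∈ Infra.
(a): Dax ∉ Planning.
(c): Chen ∉ Infra.
(h): only 3 candidates remain for Planning, so all are in.

Planning = {Quill, Vikram, Xiulan}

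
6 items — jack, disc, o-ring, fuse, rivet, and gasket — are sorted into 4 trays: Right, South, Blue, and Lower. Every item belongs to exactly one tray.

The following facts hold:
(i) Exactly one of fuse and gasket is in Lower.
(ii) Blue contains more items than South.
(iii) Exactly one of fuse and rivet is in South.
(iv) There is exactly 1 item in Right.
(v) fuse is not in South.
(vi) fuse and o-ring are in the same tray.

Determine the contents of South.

South = {rivet}

From (v): fuse ∉ South.
(iii) (exactly one): rivet ∈ South.
(vi): o-ring matches fuse: o-ring ∉ South.
Suppose jack ∈ South: no assignment then satisfies all the clues, so jack ∉ South.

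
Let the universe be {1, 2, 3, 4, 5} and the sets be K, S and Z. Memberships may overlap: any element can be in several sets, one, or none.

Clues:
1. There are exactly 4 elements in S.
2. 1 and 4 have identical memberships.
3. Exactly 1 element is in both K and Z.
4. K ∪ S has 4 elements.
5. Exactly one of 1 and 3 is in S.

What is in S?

S = {1, 2, 4, 5}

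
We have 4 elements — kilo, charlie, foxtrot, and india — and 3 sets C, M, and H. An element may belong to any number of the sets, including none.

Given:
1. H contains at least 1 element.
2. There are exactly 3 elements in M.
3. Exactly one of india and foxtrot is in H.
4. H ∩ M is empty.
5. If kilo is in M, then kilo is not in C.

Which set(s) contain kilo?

kilo: M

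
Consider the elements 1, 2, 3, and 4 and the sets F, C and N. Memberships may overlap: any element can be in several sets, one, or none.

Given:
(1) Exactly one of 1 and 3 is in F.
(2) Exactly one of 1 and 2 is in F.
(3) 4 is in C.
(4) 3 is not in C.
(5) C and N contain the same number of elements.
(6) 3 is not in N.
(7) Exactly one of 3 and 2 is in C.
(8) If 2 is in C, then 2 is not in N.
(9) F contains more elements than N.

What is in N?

N = {1, 4}

From (3): 4 ∈ C.
From (4): 3 ∉ C.
From (6): 3 ∉ N.
(7) (exactly one): 2 ∈ C.
(8): 2 ∉ N.
Suppose 1 ∉ N: no assignment then satisfies all the clues, so 1 ∈ N.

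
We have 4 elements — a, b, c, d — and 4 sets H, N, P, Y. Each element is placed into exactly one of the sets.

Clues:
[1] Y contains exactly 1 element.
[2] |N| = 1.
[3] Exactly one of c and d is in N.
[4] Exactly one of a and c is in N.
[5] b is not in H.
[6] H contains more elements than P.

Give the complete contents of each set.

H = {a, d}; N = {c}; P = {}; Y = {b}

From (5): b ∉ H.
Suppose a ∉ H: no assignment then satisfies all the clues, so a ∈ H.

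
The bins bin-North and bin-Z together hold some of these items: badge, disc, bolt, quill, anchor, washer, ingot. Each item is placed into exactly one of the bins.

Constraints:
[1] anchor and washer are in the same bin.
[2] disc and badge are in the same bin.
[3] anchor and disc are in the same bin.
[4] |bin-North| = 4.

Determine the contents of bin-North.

bin-North = {anchor, badge, disc, washer}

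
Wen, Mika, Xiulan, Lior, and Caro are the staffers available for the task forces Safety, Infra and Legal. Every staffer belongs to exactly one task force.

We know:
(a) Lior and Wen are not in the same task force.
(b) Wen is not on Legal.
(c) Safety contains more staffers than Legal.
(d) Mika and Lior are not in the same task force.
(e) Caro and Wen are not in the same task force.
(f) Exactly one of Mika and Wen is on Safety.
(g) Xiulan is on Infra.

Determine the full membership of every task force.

Safety = {Caro, Mika}; Infra = {Wen, Xiulan}; Legal = {Lior}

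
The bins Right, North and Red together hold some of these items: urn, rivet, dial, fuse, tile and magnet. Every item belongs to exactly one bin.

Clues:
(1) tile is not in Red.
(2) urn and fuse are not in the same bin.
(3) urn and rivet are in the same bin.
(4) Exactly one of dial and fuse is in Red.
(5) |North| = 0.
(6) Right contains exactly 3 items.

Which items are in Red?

Red = {dial, rivet, urn}

From (1): tile ∉ Red.
(5): North already has 0, so the rest are out.
Only one bin left: tile ∈ Right.
Suppose urn ∉ Red: no assignment then satisfies all the clues, so urn ∈ Red.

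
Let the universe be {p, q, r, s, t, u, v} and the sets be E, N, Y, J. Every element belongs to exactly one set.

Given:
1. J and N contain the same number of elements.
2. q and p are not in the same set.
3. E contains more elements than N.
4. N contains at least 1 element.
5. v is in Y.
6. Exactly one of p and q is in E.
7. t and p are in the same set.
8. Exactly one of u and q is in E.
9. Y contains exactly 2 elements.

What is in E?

E = {p, t, u}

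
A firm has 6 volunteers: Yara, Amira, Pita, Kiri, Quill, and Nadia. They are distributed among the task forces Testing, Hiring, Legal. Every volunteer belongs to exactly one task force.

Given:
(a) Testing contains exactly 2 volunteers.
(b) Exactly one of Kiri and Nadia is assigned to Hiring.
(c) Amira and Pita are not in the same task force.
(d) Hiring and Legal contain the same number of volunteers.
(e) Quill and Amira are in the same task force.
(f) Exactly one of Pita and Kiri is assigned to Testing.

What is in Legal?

Legal = {Amira, Quill}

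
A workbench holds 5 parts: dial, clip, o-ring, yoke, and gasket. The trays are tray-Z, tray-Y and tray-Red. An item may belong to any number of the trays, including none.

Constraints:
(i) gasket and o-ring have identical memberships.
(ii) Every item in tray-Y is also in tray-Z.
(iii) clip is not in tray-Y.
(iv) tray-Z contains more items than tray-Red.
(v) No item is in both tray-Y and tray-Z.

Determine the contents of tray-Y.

tray-Y = {}

From (iii): clip ∉ tray-Y.
Suppose dial ∈ tray-Y: no assignment then satisfies all the clues, so dial ∉ tray-Y.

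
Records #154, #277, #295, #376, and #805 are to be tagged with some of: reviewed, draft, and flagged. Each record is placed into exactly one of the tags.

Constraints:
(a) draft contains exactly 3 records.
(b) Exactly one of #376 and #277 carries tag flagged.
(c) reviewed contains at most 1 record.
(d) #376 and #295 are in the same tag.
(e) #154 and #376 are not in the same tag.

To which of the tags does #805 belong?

#805: draft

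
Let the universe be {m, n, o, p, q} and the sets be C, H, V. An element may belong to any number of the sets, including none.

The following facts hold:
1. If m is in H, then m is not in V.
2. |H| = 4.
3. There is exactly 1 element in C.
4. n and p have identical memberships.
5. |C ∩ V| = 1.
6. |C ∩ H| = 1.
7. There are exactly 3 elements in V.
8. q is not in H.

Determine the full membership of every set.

From (8): q ∉ H.
(2): only 4 candidates remain for H, so all are in.
(1): m ∉ V.
Suppose m ∈ C: no assignment then satisfies all the clues, so m ∉ C.

C = {o}; H = {m, n, o, p}; V = {n, o, p}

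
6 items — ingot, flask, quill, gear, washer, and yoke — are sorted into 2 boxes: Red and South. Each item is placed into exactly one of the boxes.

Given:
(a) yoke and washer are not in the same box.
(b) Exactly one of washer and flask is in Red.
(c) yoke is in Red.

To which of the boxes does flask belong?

From (c): yoke ∈ Red.
(a): washer ∉ Red.
(b) (exactly one): flask ∈ Red.
Only one box left: washer ∈ South.

flask: Red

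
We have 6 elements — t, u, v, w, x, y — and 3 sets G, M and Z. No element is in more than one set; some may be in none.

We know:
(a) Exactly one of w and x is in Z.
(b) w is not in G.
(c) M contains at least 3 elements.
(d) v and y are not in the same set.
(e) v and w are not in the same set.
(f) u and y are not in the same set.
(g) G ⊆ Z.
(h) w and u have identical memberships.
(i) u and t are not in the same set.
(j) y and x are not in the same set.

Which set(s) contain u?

u: Z

From (b): w ∉ G.
(h): u matches w: u ∉ G.
Suppose u ∈ M: no assignment then satisfies all the clues, so u ∉ M.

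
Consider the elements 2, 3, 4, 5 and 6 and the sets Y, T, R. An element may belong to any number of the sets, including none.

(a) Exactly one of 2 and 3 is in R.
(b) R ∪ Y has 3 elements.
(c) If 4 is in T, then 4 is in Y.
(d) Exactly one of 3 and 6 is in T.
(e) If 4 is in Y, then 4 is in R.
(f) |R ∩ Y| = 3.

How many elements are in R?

3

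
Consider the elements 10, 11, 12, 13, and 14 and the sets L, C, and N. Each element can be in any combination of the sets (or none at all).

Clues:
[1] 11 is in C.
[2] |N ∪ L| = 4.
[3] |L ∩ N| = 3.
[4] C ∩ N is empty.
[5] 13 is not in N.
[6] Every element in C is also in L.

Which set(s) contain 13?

13: none

From (1): 11 ∈ C.
From (5): 13 ∉ N.
(4) (disjoint): 11 ∉ N.
(6) with 11 ∈ C: 11 ∈ L.
Suppose 13 ∈ L: no assignment then satisfies all the clues, so 13 ∉ L.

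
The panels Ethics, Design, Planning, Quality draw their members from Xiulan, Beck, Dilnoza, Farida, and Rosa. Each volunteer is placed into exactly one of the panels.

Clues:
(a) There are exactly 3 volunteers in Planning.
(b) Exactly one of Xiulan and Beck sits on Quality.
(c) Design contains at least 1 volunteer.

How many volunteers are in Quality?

1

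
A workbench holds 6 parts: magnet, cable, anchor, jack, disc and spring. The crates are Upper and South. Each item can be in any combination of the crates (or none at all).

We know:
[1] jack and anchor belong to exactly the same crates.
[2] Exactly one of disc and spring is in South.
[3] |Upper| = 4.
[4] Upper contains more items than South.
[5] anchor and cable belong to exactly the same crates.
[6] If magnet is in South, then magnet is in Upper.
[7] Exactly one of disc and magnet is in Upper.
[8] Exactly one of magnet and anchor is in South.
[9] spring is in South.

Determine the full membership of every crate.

Upper = {anchor, cable, jack, magnet}; South = {magnet, spring}

From (9): spring ∈ South.
(2) (exactly one): disc ∉ South.
Suppose magnet ∉ Upper: no assignment then satisfies all the clues, so magnet ∈ Upper.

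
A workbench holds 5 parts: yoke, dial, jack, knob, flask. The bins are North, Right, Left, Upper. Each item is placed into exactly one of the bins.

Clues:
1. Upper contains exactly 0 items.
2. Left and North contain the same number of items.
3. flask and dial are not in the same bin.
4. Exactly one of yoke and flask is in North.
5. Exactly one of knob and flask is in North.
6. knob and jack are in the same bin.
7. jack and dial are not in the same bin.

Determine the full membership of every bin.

(1): Upper already has 0, so the rest are out.
Suppose yoke ∈ North: no assignment then satisfies all the clues, so yoke ∉ North.

North = {flask}; Right = {jack, knob, yoke}; Left = {dial}; Upper = {}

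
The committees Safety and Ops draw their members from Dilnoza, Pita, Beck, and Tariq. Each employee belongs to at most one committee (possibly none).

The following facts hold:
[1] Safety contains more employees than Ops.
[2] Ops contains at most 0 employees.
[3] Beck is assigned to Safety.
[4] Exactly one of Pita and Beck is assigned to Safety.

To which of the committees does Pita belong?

Pita: none

From (3): Beck ∈ Safety.
(2): Ops already has 0, so the rest are out.
(4) (exactly one): Pita ∉ Safety.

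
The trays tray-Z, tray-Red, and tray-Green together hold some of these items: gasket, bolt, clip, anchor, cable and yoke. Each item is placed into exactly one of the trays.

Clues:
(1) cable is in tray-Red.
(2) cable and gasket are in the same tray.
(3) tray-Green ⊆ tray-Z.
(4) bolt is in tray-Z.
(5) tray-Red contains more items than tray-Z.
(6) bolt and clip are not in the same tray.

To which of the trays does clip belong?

clip: tray-Red

From (1): cable ∈ tray-Red.
From (4): bolt ∈ tray-Z.
(2): gasket matches cable: gasket ∉ tray-Z.
(2): gasket matches cable: gasket ∈ tray-Red.
(6): clip ∉ tray-Z.
(3) contrapositive: clip ∉ tray-Green.
Only one tray left: clip ∈ tray-Red.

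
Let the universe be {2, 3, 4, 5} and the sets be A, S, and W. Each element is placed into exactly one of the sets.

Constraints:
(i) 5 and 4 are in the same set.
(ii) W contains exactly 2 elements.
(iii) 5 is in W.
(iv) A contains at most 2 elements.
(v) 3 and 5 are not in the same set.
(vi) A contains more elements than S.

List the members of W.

W = {4, 5}

From (iii): 5 ∈ W.
(i): 4 matches 5: 4 ∉ A.
(i): 4 matches 5: 4 ∉ S.
(i): 4 matches 5: 4 ∈ W.
(ii): W already has 2, so the rest are out.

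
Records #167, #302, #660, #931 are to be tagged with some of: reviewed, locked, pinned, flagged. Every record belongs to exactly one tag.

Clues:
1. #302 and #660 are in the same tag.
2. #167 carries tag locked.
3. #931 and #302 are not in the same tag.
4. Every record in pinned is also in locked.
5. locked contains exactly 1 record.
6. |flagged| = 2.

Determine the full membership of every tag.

reviewed = {#931}; locked = {#167}; pinned = {}; flagged = {#302, #660}

From (2): #167 ∈ locked.
(5): locked already has 1, so the rest are out.
(4) contrapositive: #302 ∉ pinned.
(4) contrapositive: #660 ∉ pinned.
(4) contrapositive: #931 ∉ pinned.
Suppose #302 ∈ reviewed: no assignment then satisfies all the clues, so #302 ∉ reviewed.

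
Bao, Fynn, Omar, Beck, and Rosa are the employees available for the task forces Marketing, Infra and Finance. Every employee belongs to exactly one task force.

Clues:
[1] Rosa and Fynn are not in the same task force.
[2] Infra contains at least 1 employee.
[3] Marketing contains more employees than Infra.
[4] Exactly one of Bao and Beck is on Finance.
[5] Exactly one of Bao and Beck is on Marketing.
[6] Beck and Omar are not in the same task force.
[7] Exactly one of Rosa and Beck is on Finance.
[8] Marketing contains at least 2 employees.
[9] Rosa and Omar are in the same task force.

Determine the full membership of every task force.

Marketing = {Bao, Omar, Rosa}; Infra = {Fynn}; Finance = {Beck}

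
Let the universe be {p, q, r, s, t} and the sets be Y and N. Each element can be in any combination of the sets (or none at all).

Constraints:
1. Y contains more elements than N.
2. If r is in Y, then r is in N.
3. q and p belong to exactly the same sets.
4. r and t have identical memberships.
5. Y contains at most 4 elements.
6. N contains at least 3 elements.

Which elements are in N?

N = {r, s, t}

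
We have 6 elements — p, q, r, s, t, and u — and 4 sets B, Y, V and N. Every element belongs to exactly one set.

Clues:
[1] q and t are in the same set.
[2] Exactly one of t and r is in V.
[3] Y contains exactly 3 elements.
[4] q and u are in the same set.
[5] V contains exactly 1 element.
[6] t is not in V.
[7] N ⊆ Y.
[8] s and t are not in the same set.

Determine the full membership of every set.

B = {p, s}; Y = {q, t, u}; V = {r}; N = {}

From (6): t ∉ V.
(1): q matches t: q ∉ V.
(2) (exactly one): r ∈ V.
(4): u matches q: u ∉ V.
(5): V already has 1, so the rest are out.
Suppose p ∉ B: no assignment then satisfies all the clues, so p ∈ B.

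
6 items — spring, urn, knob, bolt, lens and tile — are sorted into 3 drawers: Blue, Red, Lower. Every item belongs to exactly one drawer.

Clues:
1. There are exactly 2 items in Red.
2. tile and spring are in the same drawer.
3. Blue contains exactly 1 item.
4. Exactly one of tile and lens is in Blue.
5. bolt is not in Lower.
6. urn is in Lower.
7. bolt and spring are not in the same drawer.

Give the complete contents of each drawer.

Blue = {lens}; Red = {bolt, knob}; Lower = {spring, tile, urn}

From (5): bolt ∉ Lower.
From (6): urn ∈ Lower.
Suppose spring ∈ Blue: no assignment then satisfies all the clues, so spring ∉ Blue.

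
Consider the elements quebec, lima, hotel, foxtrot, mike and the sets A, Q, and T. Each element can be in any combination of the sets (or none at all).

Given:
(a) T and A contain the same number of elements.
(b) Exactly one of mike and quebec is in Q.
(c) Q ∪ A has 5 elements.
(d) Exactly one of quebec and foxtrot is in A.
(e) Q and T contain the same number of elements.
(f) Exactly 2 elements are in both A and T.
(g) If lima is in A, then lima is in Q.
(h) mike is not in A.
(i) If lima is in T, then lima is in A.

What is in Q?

Q = {foxtrot, lima, mike}

From (h): mike ∉ A.
Suppose quebec ∈ Q: no assignment then satisfies all the clues, so quebec ∉ Q.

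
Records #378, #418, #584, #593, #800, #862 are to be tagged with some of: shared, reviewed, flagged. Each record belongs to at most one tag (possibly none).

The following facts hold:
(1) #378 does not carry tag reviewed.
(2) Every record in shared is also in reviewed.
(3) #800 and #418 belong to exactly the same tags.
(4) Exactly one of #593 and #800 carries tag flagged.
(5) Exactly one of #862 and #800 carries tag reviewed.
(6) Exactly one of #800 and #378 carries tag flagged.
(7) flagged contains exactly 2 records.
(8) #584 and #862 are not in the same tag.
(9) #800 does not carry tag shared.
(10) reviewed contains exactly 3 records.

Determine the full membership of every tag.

shared = {}; reviewed = {#418, #584, #800}; flagged = {#378, #593}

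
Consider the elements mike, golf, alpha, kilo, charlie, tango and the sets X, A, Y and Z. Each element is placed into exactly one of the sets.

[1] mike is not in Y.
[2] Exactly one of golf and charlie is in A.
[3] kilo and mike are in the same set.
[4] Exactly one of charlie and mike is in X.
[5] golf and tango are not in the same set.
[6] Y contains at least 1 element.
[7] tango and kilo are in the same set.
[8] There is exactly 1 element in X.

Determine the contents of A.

A = {golf}

From (1): mike ∉ Y.
(3): kilo matches mike: kilo ∉ Y.
(7): tango matches kilo: tango ∉ Y.
Suppose mike ∈ A: no assignment then satisfies all the clues, so mike ∉ A.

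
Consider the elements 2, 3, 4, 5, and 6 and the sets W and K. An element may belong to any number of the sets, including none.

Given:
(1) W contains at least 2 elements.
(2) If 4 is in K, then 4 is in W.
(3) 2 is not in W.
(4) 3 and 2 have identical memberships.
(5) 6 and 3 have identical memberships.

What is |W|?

2

From (3): 2 ∉ W.
(4): 3 matches 2: 3 ∉ W.
(5): 6 matches 3: 6 ∉ W.
(1): only 2 candidates remain for W, so all are in.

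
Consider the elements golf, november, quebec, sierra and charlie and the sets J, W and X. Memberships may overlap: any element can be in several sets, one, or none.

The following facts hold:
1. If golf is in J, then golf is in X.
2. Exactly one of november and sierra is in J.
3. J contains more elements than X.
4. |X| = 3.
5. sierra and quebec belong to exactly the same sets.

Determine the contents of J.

J = {charlie, golf, quebec, sierra}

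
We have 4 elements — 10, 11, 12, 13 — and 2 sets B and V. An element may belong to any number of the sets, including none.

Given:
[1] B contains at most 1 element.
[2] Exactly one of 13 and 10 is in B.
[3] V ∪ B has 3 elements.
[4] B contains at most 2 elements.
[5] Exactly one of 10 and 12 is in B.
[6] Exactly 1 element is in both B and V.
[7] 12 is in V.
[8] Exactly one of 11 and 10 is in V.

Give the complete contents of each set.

B = {10}; V = {10, 12, 13}

From (7): 12 ∈ V.
Suppose 10 ∉ B: no assignment then satisfies all the clues, so 10 ∈ B.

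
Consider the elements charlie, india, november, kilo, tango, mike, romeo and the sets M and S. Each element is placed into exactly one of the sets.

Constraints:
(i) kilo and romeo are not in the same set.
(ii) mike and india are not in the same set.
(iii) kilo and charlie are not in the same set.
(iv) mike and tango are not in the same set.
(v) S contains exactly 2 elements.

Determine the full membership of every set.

M = {charlie, india, november, romeo, tango}; S = {kilo, mike}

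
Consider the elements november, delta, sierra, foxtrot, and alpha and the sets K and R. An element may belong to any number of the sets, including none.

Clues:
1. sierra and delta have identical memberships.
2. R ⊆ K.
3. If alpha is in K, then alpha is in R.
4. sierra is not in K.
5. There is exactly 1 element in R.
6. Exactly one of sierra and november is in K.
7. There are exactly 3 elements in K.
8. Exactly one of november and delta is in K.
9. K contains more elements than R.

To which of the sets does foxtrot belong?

foxtrot: K

From (4): sierra ∉ K.
(1): delta matches sierra: delta ∉ K.
(2) contrapositive: delta ∉ R.
(2) contrapositive: sierra ∉ R.
(6) (exactly one): november ∈ K.
(7): only 3 candidates remain for K, so all are in.
(3): alpha ∈ R.
(5): R already has 1, so the rest are out.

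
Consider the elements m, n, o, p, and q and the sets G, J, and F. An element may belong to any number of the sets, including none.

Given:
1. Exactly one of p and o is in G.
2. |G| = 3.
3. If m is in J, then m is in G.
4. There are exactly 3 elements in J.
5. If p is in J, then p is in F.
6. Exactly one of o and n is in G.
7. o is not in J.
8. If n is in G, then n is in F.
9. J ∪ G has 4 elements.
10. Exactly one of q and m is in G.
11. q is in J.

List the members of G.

G = {m, n, p}

From (7): o ∉ J.
From (11): q ∈ J.
Suppose m ∉ G: no assignment then satisfies all the clues, so m ∈ G.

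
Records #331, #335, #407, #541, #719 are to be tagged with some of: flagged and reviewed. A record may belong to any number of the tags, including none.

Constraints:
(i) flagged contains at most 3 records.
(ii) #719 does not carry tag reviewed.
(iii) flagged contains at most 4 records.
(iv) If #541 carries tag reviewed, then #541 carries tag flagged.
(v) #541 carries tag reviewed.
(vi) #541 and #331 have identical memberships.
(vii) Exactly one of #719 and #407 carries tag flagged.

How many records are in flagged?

3

From (ii): #719 ∉ reviewed.
From (v): #541 ∈ reviewed.
(iv): #541 ∈ flagged.
(vi): #331 matches #541: #331 ∈ flagged.
(vi): #331 matches #541: #331 ∈ reviewed.
Suppose #335 ∈ flagged: no assignment then satisfies all the clues, so #335 ∉ flagged.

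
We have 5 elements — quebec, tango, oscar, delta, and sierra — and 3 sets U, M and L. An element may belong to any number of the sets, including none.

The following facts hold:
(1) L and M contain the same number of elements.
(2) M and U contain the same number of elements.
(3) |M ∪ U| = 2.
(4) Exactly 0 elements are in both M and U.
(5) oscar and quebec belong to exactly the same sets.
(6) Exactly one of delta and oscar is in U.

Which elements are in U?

U = {delta}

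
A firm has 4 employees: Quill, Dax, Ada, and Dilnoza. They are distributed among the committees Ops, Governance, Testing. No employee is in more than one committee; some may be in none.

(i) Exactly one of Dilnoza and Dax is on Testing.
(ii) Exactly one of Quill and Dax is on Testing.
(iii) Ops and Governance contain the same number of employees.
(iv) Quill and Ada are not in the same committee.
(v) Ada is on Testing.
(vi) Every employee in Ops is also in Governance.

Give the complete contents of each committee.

Ops = {}; Governance = {}; Testing = {Ada, Dax}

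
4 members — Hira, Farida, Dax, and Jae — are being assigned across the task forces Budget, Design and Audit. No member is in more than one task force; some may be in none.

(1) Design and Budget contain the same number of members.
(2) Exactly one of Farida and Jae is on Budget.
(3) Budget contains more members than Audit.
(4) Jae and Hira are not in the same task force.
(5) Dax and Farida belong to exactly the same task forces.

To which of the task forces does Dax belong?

Dax: none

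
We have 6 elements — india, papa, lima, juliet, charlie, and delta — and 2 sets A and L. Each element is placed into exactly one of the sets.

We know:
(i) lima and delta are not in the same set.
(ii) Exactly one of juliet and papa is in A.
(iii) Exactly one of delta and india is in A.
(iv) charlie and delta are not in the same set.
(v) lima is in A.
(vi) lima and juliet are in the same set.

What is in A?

A = {charlie, india, juliet, lima}

From (v): lima ∈ A.
(i): delta ∉ A.
(iii) (exactly one): india ∈ A.
(vi): juliet matches lima: juliet ∈ A.
Only one set left: delta ∈ L.
(ii) (exactly one): papa ∉ A.
(iv): charlie ∉ L.
Only one set left: papa ∈ L.
Only one set left: charlie ∈ A.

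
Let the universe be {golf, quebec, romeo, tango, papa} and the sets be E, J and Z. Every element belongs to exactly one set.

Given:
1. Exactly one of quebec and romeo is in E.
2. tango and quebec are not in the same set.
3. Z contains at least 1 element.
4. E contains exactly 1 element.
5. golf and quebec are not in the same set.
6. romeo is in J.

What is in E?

From (6): romeo ∈ J.
(1) (exactly one): quebec ∈ E.
(2): tango ∉ E.
(4): E already has 1, so the rest are out.

E = {quebec}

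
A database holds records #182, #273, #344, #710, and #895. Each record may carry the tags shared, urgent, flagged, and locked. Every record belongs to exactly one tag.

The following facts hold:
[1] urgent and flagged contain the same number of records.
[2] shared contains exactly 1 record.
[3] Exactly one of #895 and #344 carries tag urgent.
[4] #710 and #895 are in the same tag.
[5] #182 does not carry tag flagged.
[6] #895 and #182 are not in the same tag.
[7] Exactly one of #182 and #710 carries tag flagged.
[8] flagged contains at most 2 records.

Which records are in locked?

locked = {}

From (5): #182 ∉ flagged.
(7) (exactly one): #710 ∈ flagged.
(4): #895 matches #710: #895 ∉ shared.
(4): #895 matches #710: #895 ∉ urgent.
(4): #895 matches #710: #895 ∈ flagged.
(8): flagged already has 2, so the rest are out.
(3) (exactly one): #344 ∈ urgent.
Suppose #182 ∈ locked: no assignment then satisfies all the clues, so #182 ∉ locked.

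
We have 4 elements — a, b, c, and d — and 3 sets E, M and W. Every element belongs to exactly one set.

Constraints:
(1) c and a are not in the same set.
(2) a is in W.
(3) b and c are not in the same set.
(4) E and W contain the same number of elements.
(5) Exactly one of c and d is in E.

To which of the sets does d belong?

d: M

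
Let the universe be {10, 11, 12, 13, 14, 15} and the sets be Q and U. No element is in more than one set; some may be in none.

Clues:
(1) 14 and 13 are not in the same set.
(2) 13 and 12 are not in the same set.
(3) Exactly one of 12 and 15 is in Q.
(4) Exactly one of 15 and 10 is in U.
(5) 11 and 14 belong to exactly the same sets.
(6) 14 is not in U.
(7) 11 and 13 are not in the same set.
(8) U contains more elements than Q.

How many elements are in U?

2

From (6): 14 ∉ U.
(5): 11 matches 14: 11 ∉ U.
Suppose 10 ∈ Q: no assignment then satisfies all the clues, so 10 ∉ Q.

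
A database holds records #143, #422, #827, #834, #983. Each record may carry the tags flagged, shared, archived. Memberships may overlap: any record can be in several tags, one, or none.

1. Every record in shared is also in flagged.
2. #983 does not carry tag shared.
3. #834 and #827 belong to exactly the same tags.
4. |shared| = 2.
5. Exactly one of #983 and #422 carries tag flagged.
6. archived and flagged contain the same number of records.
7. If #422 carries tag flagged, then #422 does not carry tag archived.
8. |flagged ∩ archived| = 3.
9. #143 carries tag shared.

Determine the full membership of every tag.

flagged = {#143, #422, #827, #834}; shared = {#143, #422}; archived = {#143, #827, #834, #983}

From (2): #983 ∉ shared.
From (9): #143 ∈ shared.
(1) with #143 ∈ shared: #143 ∈ flagged.
Suppose #143 ∉ archived: no assignment then satisfies all the clues, so #143 ∈ archived.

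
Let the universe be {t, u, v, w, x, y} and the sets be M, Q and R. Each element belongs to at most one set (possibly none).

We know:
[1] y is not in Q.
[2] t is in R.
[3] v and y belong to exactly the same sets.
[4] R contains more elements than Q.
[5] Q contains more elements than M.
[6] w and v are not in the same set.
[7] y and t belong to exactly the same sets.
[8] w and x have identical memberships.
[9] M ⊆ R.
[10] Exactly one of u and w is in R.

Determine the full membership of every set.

M = {}; Q = {w, x}; R = {t, u, v, y}

From (1): y ∉ Q.
From (2): t ∈ R.
(3): v matches y: v ∉ Q.
(7): y matches t: y ∉ M.
(7): y matches t: y ∈ R.
(3): v matches y: v ∉ M.
(3): v matches y: v ∈ R.
(6): w ∉ R.
(8): x matches w: x ∉ R.
(9) contrapositive: w ∉ M.
(9) contrapositive: x ∉ M.
Suppose w ∉ Q: no assignment then satisfies all the clues, so w ∈ Q.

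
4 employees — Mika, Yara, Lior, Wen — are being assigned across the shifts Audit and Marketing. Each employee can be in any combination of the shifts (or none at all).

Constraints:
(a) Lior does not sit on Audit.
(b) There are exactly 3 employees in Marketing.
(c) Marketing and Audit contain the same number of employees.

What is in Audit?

Audit = {Mika, Wen, Yara}

From (a): Lior ∉ Audit.
Suppose Mika ∉ Audit: no assignment then satisfies all the clues, so Mika ∈ Audit.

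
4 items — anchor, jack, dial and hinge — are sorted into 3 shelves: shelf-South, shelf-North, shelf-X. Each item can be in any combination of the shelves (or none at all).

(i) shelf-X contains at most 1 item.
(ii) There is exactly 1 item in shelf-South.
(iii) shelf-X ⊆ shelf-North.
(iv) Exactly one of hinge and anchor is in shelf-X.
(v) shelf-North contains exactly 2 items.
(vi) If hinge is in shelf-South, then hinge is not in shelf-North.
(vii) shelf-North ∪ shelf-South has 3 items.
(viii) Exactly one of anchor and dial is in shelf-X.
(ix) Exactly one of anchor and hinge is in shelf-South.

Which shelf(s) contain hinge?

hinge: shelf-South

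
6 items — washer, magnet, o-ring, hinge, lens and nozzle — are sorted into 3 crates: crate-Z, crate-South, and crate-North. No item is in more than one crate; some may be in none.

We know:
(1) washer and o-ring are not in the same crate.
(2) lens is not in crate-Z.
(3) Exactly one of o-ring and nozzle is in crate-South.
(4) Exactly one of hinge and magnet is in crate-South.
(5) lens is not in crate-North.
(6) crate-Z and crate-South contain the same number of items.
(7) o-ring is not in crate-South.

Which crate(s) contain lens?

lens: none

From (2): lens ∉ crate-Z.
From (5): lens ∉ crate-North.
From (7): o-ring ∉ crate-South.
(3) (exactly one): nozzle ∈ crate-South.
Suppose lens ∈ crate-South: no assignment then satisfies all the clues, so lens ∉ crate-South.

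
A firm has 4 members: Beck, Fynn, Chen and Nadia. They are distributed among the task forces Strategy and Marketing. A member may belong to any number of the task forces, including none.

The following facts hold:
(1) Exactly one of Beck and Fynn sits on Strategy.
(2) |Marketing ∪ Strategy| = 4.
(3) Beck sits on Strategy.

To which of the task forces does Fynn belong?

From (3): Beck ∈ Strategy.
(1) (exactly one): Fynn ∉ Strategy.
Suppose Fynn ∉ Marketing: no assignment then satisfies all the clues, so Fynn ∈ Marketing.

Fynn: Marketing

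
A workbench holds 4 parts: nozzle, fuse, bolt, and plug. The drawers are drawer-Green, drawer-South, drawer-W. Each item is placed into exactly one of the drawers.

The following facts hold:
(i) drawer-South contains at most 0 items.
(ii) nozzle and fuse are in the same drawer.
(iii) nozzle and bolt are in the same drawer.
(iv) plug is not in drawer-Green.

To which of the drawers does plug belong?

plug: drawer-W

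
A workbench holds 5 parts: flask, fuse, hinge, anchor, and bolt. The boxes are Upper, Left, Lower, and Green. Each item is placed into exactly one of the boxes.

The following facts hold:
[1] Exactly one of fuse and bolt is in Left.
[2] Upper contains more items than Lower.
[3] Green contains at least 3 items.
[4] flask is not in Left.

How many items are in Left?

1

From (4): flask ∉ Left.
Suppose flask ∈ Lower: no assignment then satisfies all the clues, so flask ∉ Lower.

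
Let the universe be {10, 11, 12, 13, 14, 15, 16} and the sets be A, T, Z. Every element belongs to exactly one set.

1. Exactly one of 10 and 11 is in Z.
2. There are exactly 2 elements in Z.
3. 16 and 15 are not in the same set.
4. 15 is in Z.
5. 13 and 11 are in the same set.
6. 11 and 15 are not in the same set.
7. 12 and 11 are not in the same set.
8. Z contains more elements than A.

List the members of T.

T = {11, 13, 14, 16}

From (4): 15 ∈ Z.
(3): 16 ∉ Z.
(6): 11 ∉ Z.
(1) (exactly one): 10 ∈ Z.
(2): Z already has 2, so the rest are out.
Suppose 11 ∉ T: no assignment then satisfies all the clues, so 11 ∈ T.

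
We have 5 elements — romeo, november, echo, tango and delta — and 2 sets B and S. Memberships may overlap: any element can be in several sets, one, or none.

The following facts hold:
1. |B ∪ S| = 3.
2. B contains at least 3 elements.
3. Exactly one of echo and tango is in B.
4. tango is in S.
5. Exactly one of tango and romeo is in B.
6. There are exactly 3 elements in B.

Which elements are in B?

B = {delta, november, tango}

From (4): tango ∈ S.
Suppose romeo ∈ B: no assignment then satisfies all the clues, so romeo ∉ B.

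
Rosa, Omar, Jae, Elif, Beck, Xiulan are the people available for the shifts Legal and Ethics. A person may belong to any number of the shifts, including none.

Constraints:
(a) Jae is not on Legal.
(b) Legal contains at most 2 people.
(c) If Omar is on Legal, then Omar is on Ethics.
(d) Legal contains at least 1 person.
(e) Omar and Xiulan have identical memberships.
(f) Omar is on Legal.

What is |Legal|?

From (a): Jae ∉ Legal.
From (f): Omar ∈ Legal.
(c): Omar ∈ Ethics.
(e): Xiulan matches Omar: Xiulan ∈ Legal.
(e): Xiulan matches Omar: Xiulan ∈ Ethics.
(b): Legal already has 2, so the rest are out.

2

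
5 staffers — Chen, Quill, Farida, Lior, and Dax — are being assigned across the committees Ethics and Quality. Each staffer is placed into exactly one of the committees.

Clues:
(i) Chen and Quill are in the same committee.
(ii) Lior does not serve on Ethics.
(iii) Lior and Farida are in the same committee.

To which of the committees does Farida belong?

From (ii): Lior ∉ Ethics.
(iii): Farida matches Lior: Farida ∉ Ethics.
Only one committee left: Farida ∈ Quality.
Only one committee left: Lior ∈ Quality.

Farida: Quality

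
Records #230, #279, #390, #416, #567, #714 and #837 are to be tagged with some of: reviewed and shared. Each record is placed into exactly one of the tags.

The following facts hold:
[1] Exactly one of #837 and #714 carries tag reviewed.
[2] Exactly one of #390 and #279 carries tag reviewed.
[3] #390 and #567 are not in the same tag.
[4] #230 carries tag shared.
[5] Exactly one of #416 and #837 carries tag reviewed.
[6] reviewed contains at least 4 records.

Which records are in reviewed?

reviewed = {#279, #416, #567, #714}

From (4): #230 ∈ shared.
Suppose #279 ∉ reviewed: no assignment then satisfies all the clues, so #279 ∈ reviewed.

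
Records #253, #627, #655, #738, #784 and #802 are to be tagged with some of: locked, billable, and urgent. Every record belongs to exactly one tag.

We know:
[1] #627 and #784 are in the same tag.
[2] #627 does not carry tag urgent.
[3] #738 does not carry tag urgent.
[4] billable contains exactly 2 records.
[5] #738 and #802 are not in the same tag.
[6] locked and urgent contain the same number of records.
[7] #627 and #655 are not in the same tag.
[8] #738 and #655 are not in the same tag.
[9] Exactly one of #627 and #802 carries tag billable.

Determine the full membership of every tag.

locked = {#253, #738}; billable = {#627, #784}; urgent = {#655, #802}

From (2): #627 ∉ urgent.
From (3): #738 ∉ urgent.
(1): #784 matches #627: #784 ∉ urgent.
Suppose #253 ∉ locked: no assignment then satisfies all the clues, so #253 ∈ locked.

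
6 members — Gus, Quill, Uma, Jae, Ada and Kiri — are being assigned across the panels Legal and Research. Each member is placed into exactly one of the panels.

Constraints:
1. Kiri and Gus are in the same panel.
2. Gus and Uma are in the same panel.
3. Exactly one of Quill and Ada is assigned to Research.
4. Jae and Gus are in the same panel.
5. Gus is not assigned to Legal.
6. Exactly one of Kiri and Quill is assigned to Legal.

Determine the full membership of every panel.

Legal = {Quill}; Research = {Ada, Gus, Jae, Kiri, Uma}

From (5): Gus ∉ Legal.
(1): Kiri matches Gus: Kiri ∉ Legal.
(2): Uma matches Gus: Uma ∉ Legal.
(4): Jae matches Gus: Jae ∉ Legal.
(6) (exactly one): Quill ∈ Legal.
Only one panel left: Gus ∈ Research.
Only one panel left: Uma ∈ Research.
Only one panel left: Jae ∈ Research.
Only one panel left: Kiri ∈ Research.
(3) (exactly one): Ada ∈ Research.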